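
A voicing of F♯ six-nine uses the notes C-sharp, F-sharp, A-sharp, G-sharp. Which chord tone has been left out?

D-sharp

F♯ six-nine = F-sharp, A-sharp, C-sharp, D-sharp, G-sharp. The voicing lacks the 6th (major 6th), D-sharp.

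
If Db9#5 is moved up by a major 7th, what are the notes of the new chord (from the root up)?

C  E  G#  Bb  D

A major 7th up from Db is C, so the new chord is C dominant ninth sharp five.
root → C
3rd (major 3rd) → E
5th (augmented 5th) → G#
7th (minor 7th) → Bb
9th (major 9th) → D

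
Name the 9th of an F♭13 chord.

Gb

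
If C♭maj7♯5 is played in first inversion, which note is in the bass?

Eb

C♭maj7♯5 = Cb–Eb–G–Bb. First inversion → third in the bass = Eb.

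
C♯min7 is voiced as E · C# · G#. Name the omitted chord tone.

C♯min7 = C#, E, G#, B. The voicing lacks the 7th (minor 7th), B.

B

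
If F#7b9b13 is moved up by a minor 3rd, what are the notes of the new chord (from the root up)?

A C# E G Bb F

F# up a minor 3rd → A. New chord: A dominant seventh flat nine flat thirteen.
- root: A
- major 3rd: C#
- perfect 5th: E
- minor 7th: G
- minor 9th: Bb
- minor 13th: F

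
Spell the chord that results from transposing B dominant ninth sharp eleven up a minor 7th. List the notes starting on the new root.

A, C#, E, G, B, D#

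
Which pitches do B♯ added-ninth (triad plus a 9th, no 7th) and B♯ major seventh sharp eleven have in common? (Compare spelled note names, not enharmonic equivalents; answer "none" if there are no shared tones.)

B-sharp, D-double-sharp, F-double-sharp

B♯ added-ninth: B-sharp D-double-sharp F-double-sharp C-double-sharp
B♯ major seventh sharp eleven: B-sharp D-double-sharp F-double-sharp A-double-sharp E-double-sharp
Common to both → B-sharp, D-double-sharp, F-double-sharp.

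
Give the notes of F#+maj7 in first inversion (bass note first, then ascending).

In root position, F#+maj7 is F#–A#–C##–E#.
First inversion puts the third (A#) in the bass.

A# C## E# F#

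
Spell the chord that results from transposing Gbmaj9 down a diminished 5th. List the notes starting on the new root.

C, E, G, B, D

Gb down a diminished 5th → C. New chord: C major ninth.
- root: C
- major 3rd: E
- perfect 5th: G
- major 7th: B
- major 9th: D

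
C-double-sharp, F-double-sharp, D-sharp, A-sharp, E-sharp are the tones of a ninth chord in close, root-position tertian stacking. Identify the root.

D-sharp

Arranged so that each adjacent pair is a third by letter name: D-sharp – F-double-sharp – A-sharp – C-double-sharp – E-sharp.
The bottom of that stack, D-sharp, is the root (this is D-sharp major ninth).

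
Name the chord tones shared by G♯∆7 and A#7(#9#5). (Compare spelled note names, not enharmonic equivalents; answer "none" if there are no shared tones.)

G#

G♯∆7 = G#, B#, D#, F##.
A#7(#9#5) = A#, C##, E##, G#, B##.
Shared: G#.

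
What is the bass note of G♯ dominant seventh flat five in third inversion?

F#

G♯ dominant seventh flat five in root position is G#–B#–D–F#.
Third inversion places the seventh in the bass, which is F#.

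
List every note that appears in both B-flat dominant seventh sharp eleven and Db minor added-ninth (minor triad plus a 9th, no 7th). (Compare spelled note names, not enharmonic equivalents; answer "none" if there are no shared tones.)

B-flat dominant seventh sharp eleven: B-flat D F A-flat E
Db minor added-ninth: D-flat F-flat A-flat E-flat
Common to both → A-flat.

A-flat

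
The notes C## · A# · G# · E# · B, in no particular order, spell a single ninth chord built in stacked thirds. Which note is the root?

A#

Stacking in thirds gives A# – C## – E# – G# – B, so A# is the root — A# dominant seventh flat nine.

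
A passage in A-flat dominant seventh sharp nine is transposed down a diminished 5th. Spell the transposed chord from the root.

D, F#, A, C, E#

Ab down a diminished 5th → D. New chord: D dominant seventh sharp nine.
D — root
F# — major 3rd
A — perfect 5th
C — minor 7th
E# — augmented 9th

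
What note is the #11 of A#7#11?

A#7#11 is built on A#; its 11th is an augmented 11th above the root.
A fourth above A uses the letter D, and the augmented 11th above A# is D##.

D##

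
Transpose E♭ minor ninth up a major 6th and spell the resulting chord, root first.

A major 6th up from Eb is C, so the new chord is C minor ninth.
- root: C
- minor 3rd: Eb
- perfect 5th: G
- minor 7th: Bb
- major 9th: D

C, Eb, G, Bb, D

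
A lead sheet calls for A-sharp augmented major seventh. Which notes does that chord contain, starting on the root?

A-sharp, C-double-sharp, E-double-sharp, G-double-sharp

A-sharp augmented major seventh is an augmented major seventh built on A-sharp.
root → A-sharp
3rd (major 3rd) → C-double-sharp
5th (augmented 5th) → E-double-sharp
7th (major 7th) → G-double-sharp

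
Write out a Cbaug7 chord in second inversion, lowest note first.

G, B𝄫, C♭, E♭

In root position, Cbaug7 is C♭–E♭–G–B𝄫.
Second inversion puts the fifth (G) in the bass.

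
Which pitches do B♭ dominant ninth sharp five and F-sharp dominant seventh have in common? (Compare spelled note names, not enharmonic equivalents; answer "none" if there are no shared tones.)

F-sharp

B♭ dominant ninth sharp five = B-flat, D, F-sharp, A-flat, C.
F-sharp dominant seventh = F-sharp, A-sharp, C-sharp, E.
Shared: F-sharp.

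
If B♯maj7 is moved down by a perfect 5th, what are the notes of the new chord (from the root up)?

E♯  G𝄪  B♯  D𝄪

A perfect 5th down from B♯ is E♯, so the new chord is E♯ major seventh.
E♯ — root
G𝄪 — major 3rd
B♯ — perfect 5th
D𝄪 — major 7th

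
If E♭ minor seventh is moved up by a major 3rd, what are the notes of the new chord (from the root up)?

G, B♭, D, F

Transposed root: E♭ → G (major 3rd up). So we spell G minor seventh:
- root: G
- minor 3rd: B♭
- perfect 5th: D
- minor 7th: F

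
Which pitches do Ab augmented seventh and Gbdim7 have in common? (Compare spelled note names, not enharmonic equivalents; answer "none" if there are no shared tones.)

Ab augmented seventh = Ab, C, E, Gb.
Gbdim7 = Gb, Bbb, Dbb, Fbb.
Shared: Gb.

Gb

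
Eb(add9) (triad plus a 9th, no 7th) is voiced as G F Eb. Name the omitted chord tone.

Eb(add9) = Eb, G, Bb, F. The voicing lacks the 5th (perfect 5th), Bb.

Bb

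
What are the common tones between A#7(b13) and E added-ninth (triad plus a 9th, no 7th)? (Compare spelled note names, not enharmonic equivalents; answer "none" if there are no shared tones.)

A#7(b13): A# C## E# G# F#
E added-ninth: E G# B F#
Common to both → G#, F#.

G#, F#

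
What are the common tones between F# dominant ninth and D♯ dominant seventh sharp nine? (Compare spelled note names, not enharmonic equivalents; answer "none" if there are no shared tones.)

F# dominant ninth = F-sharp, A-sharp, C-sharp, E, G-sharp.
D♯ dominant seventh sharp nine = D-sharp, F-double-sharp, A-sharp, C-sharp, E-double-sharp.
Shared: A-sharp, C-sharp.

A-sharp  C-sharp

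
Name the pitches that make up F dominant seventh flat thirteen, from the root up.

F, A, C, E-flat, D-flat

Root F, quality dominant seventh flat thirteen:
F — root
A — major 3rd
C — perfect 5th
E-flat — minor 7th
D-flat — minor 13th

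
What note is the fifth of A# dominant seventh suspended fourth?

E-sharp

Root of A# dominant seventh suspended fourth = A-sharp. The 5th is a perfect 5th: A-sharp up a perfect 5th → E-sharp.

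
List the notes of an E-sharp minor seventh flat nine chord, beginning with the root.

Root E-sharp, quality minor seventh flat nine:
- root: E-sharp
- minor 3rd: G-sharp
- perfect 5th: B-sharp
- minor 7th: D-sharp
- minor 9th: F-sharp

E-sharp, G-sharp, B-sharp, D-sharp, F-sharp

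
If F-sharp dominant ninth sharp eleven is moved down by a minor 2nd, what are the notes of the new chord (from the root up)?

F-sharp down a minor 2nd → E-sharp. New chord: E-sharp dominant ninth sharp eleven.
E-sharp — root
G-double-sharp — major 3rd
B-sharp — perfect 5th
D-sharp — minor 7th
F-double-sharp — major 9th
A-double-sharp — augmented 11th

E-sharp G-double-sharp B-sharp D-sharp F-double-sharp A-double-sharp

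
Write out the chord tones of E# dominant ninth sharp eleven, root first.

E# dominant ninth sharp eleven is a dominant ninth sharp eleven built on E#.
- root: E#
- major 3rd: G##
- perfect 5th: B#
- minor 7th: D#
- major 9th: F##
- augmented 11th: A##

E# – G## – B# – D# – F## – A##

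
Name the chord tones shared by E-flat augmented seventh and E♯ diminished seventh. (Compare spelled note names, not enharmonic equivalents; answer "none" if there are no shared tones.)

E-flat augmented seventh = E-flat, G, B, D-flat.
E♯ diminished seventh = E-sharp, G-sharp, B, D.
Shared: B.

B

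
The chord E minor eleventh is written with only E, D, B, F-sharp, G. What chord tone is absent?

A

E minor eleventh = E, G, B, D, F-sharp, A. The voicing lacks the 11th (perfect 11th), A.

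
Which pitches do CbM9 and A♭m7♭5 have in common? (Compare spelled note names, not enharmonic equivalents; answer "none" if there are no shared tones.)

CbM9: Cb Eb Gb Bb Db
A♭m7♭5: Ab Cb Ebb Gb
Common to both → Cb, Gb.

Cb, Gb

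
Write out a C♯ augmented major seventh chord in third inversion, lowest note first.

C♯ augmented major seventh = C#–E#–G##–B#; third inversion → seventh (B#) lowest.

B#  C#  E#  G##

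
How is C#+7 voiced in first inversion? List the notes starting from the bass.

C#+7 = C#–E#–G##–B; first inversion → third (E#) lowest.

E#, G##, B, C#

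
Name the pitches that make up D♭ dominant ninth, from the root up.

D♭ dominant ninth is a dominant ninth built on D-flat.
- root: D-flat
- major 3rd: F
- perfect 5th: A-flat
- minor 7th: C-flat
- major 9th: E-flat

D-flat – F – A-flat – C-flat – E-flat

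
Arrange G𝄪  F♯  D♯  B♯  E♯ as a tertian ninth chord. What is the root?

Stacking in thirds gives E♯ – G𝄪 – B♯ – D♯ – F♯, so E♯ is the root — E♯ dominant seventh flat nine.

E♯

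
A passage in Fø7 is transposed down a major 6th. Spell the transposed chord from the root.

Transposed root: F → Ab (major 6th down). So we spell Ab half-diminished seventh:
root → Ab
3rd (minor 3rd) → Cb
5th (diminished 5th) → Ebb
7th (minor 7th) → Gb

Ab, Cb, Ebb, Gb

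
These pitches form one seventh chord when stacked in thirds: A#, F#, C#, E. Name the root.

F#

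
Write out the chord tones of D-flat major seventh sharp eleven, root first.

Root D-flat, quality major seventh sharp eleven:
root → D-flat
3rd (major 3rd) → F
5th (perfect 5th) → A-flat
7th (major 7th) → C
11th (augmented 11th) → G

D-flat  F  A-flat  C  G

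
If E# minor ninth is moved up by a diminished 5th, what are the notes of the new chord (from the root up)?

B – D – F-sharp – A – C-sharp

E-sharp up a diminished 5th → B. New chord: B minor ninth.
B — root
D — minor 3rd
F-sharp — perfect 5th
A — minor 7th
C-sharp — major 9th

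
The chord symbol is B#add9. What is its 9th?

Root of B#add9 = B♯. The 9th is a major 9th: B♯ up a major 9th → C𝄪.

C𝄪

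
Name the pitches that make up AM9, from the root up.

A – C♯ – E – G♯ – B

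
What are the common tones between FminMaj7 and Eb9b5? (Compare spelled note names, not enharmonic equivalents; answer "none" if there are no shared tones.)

FminMaj7 = F, Ab, C, E.
Eb9b5 = Eb, G, Bbb, Db, F.
Shared: F.

F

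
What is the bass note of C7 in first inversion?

E

C7 in root position is C–E–G–Bb.
First inversion places the third in the bass, which is E.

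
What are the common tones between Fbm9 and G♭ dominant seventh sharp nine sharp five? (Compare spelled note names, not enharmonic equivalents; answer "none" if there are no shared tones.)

Fbm9 = F♭, A𝄫, C♭, E𝄫, G♭.
G♭ dominant seventh sharp nine sharp five = G♭, B♭, D, F♭, A.
Shared: F♭, G♭.

F♭  G♭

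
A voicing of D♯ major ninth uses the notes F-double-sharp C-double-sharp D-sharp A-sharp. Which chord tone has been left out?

D♯ major ninth = D-sharp, F-double-sharp, A-sharp, C-double-sharp, E-sharp. The voicing lacks the 9th (major 9th), E-sharp.

E-sharp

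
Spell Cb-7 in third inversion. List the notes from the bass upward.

Cb-7 = Cb–Ebb–Gb–Bbb; third inversion → seventh (Bbb) lowest.

Bbb – Cb – Ebb – Gb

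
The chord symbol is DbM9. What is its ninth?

DbM9 is built on D♭; its 9th is a major 9th above the root.
A second above D uses the letter E, and the major 9th above D♭ is E♭.

E♭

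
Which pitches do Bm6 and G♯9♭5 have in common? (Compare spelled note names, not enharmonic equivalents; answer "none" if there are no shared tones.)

D, F#, G#

Bm6 = B, D, F#, G#.
G♯9♭5 = G#, B#, D, F#, A#.
Shared: D, F#, G#.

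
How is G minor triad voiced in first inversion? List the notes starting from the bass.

In root position, G minor triad is G–B-flat–D.
First inversion puts the third (B-flat) in the bass.

B-flat – D – G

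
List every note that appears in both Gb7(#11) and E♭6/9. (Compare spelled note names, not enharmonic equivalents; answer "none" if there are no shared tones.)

Gb7(#11) = Gb, Bb, Db, Fb, C.
E♭6/9 = Eb, G, Bb, C, F.
Shared: Bb, C.

Bb C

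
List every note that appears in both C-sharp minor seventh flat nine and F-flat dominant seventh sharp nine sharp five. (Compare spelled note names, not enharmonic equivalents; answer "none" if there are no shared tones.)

C-sharp minor seventh flat nine = C-sharp, E, G-sharp, B, D.
F-flat dominant seventh sharp nine sharp five = F-flat, A-flat, C, E-double-flat, G.
Shared: none.

none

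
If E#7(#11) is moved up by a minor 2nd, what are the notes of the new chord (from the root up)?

F# A# C# E B#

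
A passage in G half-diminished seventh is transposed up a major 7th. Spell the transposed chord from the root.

F#, A, C, E

Transposed root: G → F# (major 7th up). So we spell F# half-diminished seventh:
root → F#
3rd (minor 3rd) → A
5th (diminished 5th) → C
7th (minor 7th) → E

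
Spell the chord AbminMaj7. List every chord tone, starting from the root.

AbminMaj7 is a minor-major seventh built on Ab.
- root: Ab
- minor 3rd: Cb
- perfect 5th: Eb
- major 7th: G

Ab – Cb – Eb – G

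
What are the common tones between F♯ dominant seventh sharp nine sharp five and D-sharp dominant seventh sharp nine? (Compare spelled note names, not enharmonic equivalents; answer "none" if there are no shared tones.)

F♯ dominant seventh sharp nine sharp five: F# A# C## E G##
D-sharp dominant seventh sharp nine: D# F## A# C# E##
Common to both → A#.

A#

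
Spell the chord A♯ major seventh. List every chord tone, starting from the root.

Root A#, quality major seventh:
- root: A#
- major 3rd: C##
- perfect 5th: E#
- major 7th: G##

A#, C##, E#, G##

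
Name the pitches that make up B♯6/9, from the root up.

B♯  D𝄪  F𝄪  G𝄪  C𝄪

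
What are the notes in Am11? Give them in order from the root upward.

Root A, quality minor eleventh:
root → A
3rd (minor 3rd) → C
5th (perfect 5th) → E
7th (minor 7th) → G
9th (major 9th) → B
11th (perfect 11th) → D

A  C  E  G  B  D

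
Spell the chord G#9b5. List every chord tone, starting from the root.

Root G♯, quality dominant ninth flat five:
root → G♯
3rd (major 3rd) → B♯
5th (diminished 5th) → D
7th (minor 7th) → F♯
9th (major 9th) → A♯

G♯, B♯, D, F♯, A♯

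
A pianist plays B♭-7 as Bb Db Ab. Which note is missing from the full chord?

The full B♭-7 chord is Bb, Db, F, Ab.
Comparing with the voicing, the perfect 5th (5th) — F — is absent.

F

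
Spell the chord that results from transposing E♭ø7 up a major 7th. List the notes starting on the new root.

D – F – Ab – C

A major 7th up from Eb is D, so the new chord is D half-diminished seventh.
Root: D
Minor 3rd (3rd): F
Diminished 5th (5th): Ab
Minor 7th (7th): C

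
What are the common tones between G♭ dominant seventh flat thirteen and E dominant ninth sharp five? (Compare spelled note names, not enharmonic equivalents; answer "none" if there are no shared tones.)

none

G♭ dominant seventh flat thirteen = G-flat, B-flat, D-flat, F-flat, E-double-flat.
E dominant ninth sharp five = E, G-sharp, B-sharp, D, F-sharp.
Shared: none.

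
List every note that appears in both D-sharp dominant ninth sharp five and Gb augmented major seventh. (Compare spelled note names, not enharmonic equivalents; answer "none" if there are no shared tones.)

none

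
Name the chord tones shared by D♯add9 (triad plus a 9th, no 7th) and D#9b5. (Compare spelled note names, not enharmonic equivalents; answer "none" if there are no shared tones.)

D♯add9: D# F## A# E#
D#9b5: D# F## A C# E#
Common to both → D#, F##, E#.

D#, F##, E#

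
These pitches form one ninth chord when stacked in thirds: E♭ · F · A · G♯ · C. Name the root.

Arranged so that each adjacent pair is a third by letter name: F – A – C – E♭ – G♯.
The bottom of that stack, F, is the root (this is F dominant seventh sharp nine).

F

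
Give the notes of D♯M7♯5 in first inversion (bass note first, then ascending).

D♯M7♯5 = D#–F##–A##–C##; first inversion → third (F##) lowest.

F## – A## – C## – D#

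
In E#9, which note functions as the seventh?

D#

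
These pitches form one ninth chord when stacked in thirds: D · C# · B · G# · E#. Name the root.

C#

Stacking in thirds gives C# – E# – G# – B – D, so C# is the root — C# dominant seventh flat nine.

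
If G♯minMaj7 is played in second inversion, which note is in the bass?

D#

G♯minMaj7 in root position is G#–B–D#–F##.
Second inversion places the fifth in the bass, which is D#.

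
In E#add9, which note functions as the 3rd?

E#add9 is built on E♯; its 3rd is a major 3rd above the root.
A third above E uses the letter G, and the major 3rd above E♯ is G𝄪.

G𝄪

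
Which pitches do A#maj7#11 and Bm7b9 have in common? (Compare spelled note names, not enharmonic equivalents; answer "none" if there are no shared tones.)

none

A#maj7#11 = A#, C##, E#, G##, D##.
Bm7b9 = B, D, F#, A, C.
Shared: none.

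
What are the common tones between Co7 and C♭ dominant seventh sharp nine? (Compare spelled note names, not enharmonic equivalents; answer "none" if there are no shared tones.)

Eb Gb Bbb

Co7 = C, Eb, Gb, Bbb.
C♭ dominant seventh sharp nine = Cb, Eb, Gb, Bbb, D.
Shared: Eb, Gb, Bbb.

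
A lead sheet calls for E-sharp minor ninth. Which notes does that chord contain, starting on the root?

Root E♯, quality minor ninth:
root → E♯
3rd (minor 3rd) → G♯
5th (perfect 5th) → B♯
7th (minor 7th) → D♯
9th (major 9th) → F𝄪

E♯, G♯, B♯, D♯, F𝄪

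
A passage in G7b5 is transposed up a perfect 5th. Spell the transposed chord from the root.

D F# Ab C

Transposed root: G → D (perfect 5th up). So we spell D dominant seventh flat five:
D — root
F# — major 3rd
Ab — diminished 5th
C — minor 7th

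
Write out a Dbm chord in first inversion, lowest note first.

In root position, Dbm is Db–Fb–Ab.
First inversion puts the third (Fb) in the bass.

Fb – Ab – Db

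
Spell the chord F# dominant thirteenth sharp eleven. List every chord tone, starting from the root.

F# dominant thirteenth sharp eleven is a dominant thirteenth sharp eleven built on F-sharp.
Root: F-sharp
Major 3rd (3rd): A-sharp
Perfect 5th (5th): C-sharp
Minor 7th (7th): E
Major 9th (9th): G-sharp
Augmented 11th (11th): B-sharp
Major 13th (13th): D-sharp

F-sharp, A-sharp, C-sharp, E, G-sharp, B-sharp, D-sharp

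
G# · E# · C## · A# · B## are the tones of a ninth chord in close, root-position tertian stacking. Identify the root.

A#

Stacking in thirds gives A# – C## – E# – G# – B##, so A# is the root — A# dominant seventh sharp nine.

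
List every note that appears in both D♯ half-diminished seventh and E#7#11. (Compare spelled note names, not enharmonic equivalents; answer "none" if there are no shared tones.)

D♯

D♯ half-diminished seventh: D♯ F♯ A C♯
E#7#11: E♯ G𝄪 B♯ D♯ A𝄪
Common to both → D♯.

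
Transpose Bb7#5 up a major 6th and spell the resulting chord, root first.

Transposed root: Bb → G (major 6th up). So we spell G augmented seventh:
Root: G
Major 3rd (3rd): B
Augmented 5th (5th): D#
Minor 7th (7th): F

G B D# F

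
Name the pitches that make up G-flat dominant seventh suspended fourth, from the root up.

G-flat dominant seventh suspended fourth is a dominant seventh suspended fourth built on Gb.
Root: Gb
Perfect 4th (4th): Cb
Perfect 5th (5th): Db
Minor 7th (7th): Fb

Gb, Cb, Db, Fb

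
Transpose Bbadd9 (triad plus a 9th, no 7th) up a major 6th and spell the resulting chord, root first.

A major 6th up from Bb is G, so the new chord is G added-ninth.
G — root
B — major 3rd
D — perfect 5th
A — major 9th

G B D A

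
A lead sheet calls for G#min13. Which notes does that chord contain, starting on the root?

G# – B – D# – F# – A# – C# – E#

G#min13 is a minor thirteenth built on G#.
G# — root
B — minor 3rd
D# — perfect 5th
F# — minor 7th
A# — major 9th
C# — perfect 11th
E# — major 13th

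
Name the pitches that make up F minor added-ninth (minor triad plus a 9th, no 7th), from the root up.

F, A-flat, C, G

F minor added-ninth is a minor added-ninth built on F.
- root: F
- minor 3rd: A-flat
- perfect 5th: C
- major 9th: G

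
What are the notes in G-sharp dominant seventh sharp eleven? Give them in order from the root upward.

G-sharp dominant seventh sharp eleven: dominant seventh sharp eleven on G-sharp.
G-sharp — root
B-sharp — major 3rd
D-sharp — perfect 5th
F-sharp — minor 7th
C-double-sharp — augmented 11th

G-sharp  B-sharp  D-sharp  F-sharp  C-double-sharp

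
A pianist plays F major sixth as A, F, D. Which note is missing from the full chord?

C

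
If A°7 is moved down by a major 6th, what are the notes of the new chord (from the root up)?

C, E♭, G♭, B𝄫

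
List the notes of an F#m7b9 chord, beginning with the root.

F#m7b9: minor seventh flat nine on F#.
- root: F#
- minor 3rd: A
- perfect 5th: C#
- minor 7th: E
- minor 9th: G

F#, A, C#, E, G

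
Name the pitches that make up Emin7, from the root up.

Root E, quality minor seventh:
Root: E
Minor 3rd (3rd): G
Perfect 5th (5th): B
Minor 7th (7th): D

E  G  B  D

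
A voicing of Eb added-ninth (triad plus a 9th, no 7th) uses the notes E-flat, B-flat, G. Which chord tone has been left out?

The full Eb added-ninth chord is E-flat, G, B-flat, F.
Comparing with the voicing, the major 9th (9th) — F — is absent.

F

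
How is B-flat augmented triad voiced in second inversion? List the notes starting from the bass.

F-sharp B-flat D

B-flat augmented triad = B-flat–D–F-sharp; second inversion → fifth (F-sharp) lowest.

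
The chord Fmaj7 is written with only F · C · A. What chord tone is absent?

The full Fmaj7 chord is F, A, C, E.
Comparing with the voicing, the major 7th (7th) — E — is absent.

E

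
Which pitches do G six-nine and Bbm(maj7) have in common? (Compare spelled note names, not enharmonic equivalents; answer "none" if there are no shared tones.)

A

G six-nine: G B D E A
Bbm(maj7): Bb Db F A
Common to both → A.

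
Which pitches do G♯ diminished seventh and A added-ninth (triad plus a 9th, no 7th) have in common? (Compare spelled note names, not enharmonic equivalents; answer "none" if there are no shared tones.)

B

G♯ diminished seventh = G-sharp, B, D, F.
A added-ninth = A, C-sharp, E, B.
Shared: B.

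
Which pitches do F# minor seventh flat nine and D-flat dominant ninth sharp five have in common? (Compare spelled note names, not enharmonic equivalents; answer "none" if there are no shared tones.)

F# minor seventh flat nine: F# A C# E G
D-flat dominant ninth sharp five: Db F A Cb Eb
Common to both → A.

A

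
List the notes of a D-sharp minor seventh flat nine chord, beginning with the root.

D-sharp minor seventh flat nine: minor seventh flat nine on D-sharp.
Root: D-sharp
Minor 3rd (3rd): F-sharp
Perfect 5th (5th): A-sharp
Minor 7th (7th): C-sharp
Minor 9th (9th): E

D-sharp  F-sharp  A-sharp  C-sharp  E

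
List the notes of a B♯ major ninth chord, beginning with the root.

B♯  D𝄪  F𝄪  A𝄪  C𝄪

B♯ major ninth: major ninth on B♯.
root → B♯
3rd (major 3rd) → D𝄪
5th (perfect 5th) → F𝄪
7th (major 7th) → A𝄪
9th (major 9th) → C𝄪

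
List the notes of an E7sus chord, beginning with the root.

E A B D

E7sus is a dominant seventh suspended fourth built on E.
Root: E
Perfect 4th (4th): A
Perfect 5th (5th): B
Minor 7th (7th): D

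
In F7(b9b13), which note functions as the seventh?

Root of F7(b9b13) = F. The 7th is a minor 7th: F up a minor 7th → E♭.

E♭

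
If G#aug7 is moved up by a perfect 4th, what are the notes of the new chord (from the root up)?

C#, E#, G##, B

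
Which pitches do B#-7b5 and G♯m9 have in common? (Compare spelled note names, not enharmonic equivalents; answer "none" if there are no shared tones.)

D#, F#, A#

B#-7b5: B# D# F# A#
G♯m9: G# B D# F# A#
Common to both → D#, F#, A#.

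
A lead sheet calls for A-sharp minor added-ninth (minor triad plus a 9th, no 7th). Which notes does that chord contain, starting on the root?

A-sharp, C-sharp, E-sharp, B-sharp

A-sharp minor added-ninth: minor added-ninth on A-sharp.
- root: A-sharp
- minor 3rd: C-sharp
- perfect 5th: E-sharp
- major 9th: B-sharp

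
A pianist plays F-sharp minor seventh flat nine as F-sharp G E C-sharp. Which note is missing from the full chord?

A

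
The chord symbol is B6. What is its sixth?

G#

B6 is built on B; its 6th is a major 6th above the root.
A sixth above B uses the letter G, and the major 6th above B is G#.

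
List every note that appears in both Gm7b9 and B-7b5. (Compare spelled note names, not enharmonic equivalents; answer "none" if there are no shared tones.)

Gm7b9: G Bb D F Ab
B-7b5: B D F A
Common to both → D, F.

D  F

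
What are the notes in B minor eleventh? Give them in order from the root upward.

B, D, F#, A, C#, E

B minor eleventh: minor eleventh on B.
Root: B
Minor 3rd (3rd): D
Perfect 5th (5th): F#
Minor 7th (7th): A
Major 9th (9th): C#
Perfect 11th (11th): E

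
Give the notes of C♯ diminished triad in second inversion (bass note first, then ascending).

C♯ diminished triad = C♯–E–G; second inversion → fifth (G) lowest.

G, C♯, E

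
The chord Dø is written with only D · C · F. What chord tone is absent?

Dø = D, F, A♭, C. The voicing lacks the 5th (diminished 5th), A♭.

A♭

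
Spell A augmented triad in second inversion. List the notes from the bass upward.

In root position, A augmented triad is A–C♯–E♯.
Second inversion puts the fifth (E♯) in the bass.

E♯ – A – C♯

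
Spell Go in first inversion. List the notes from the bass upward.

Go = G–Bb–Db; first inversion → third (Bb) lowest.

Bb – Db – G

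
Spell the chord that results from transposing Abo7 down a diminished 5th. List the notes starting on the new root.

D F Ab Cb

Ab down a diminished 5th → D. New chord: D diminished seventh.
Root: D
Minor 3rd (3rd): F
Diminished 5th (5th): Ab
Diminished 7th (7th): Cb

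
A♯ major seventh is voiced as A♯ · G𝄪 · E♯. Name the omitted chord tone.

A♯ major seventh = A♯, C𝄪, E♯, G𝄪. The voicing lacks the 3rd (major 3rd), C𝄪.

C𝄪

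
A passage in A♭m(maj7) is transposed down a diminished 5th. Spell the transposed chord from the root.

A diminished 5th down from A♭ is D, so the new chord is D minor-major seventh.
- root: D
- minor 3rd: F
- perfect 5th: A
- major 7th: C♯

D  F  A  C♯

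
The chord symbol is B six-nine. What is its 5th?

Root of B six-nine = B. The 5th is a perfect 5th: B up a perfect 5th → F-sharp.

F-sharp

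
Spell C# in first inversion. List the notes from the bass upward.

In root position, C# is C#–E#–G#.
First inversion puts the third (E#) in the bass.

E# – G# – C#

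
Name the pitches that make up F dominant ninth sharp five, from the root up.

F dominant ninth sharp five: dominant ninth sharp five on F.
- root: F
- major 3rd: A
- augmented 5th: C-sharp
- minor 7th: E-flat
- major 9th: G

F, A, C-sharp, E-flat, G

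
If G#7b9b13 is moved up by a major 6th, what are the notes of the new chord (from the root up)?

E# – G## – B# – D# – F# – C#

Transposed root: G# → E# (major 6th up). So we spell E# dominant seventh flat nine flat thirteen:
Root: E#
Major 3rd (3rd): G##
Perfect 5th (5th): B#
Minor 7th (7th): D#
Minor 9th (9th): F#
Minor 13th (13th): C#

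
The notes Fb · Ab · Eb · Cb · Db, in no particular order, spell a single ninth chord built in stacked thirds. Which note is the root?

Stacking in thirds gives Db – Fb – Ab – Cb – Eb, so Db is the root — Db minor ninth.

Db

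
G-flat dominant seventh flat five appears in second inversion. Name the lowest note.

D-double-flat

G-flat dominant seventh flat five in root position is G-flat–B-flat–D-double-flat–F-flat.
Second inversion places the fifth in the bass, which is D-double-flat.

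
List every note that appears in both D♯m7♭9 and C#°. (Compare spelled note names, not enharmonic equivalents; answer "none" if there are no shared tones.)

D♯m7♭9: D♯ F♯ A♯ C♯ E
C#°: C♯ E G
Common to both → C♯, E.

C♯, E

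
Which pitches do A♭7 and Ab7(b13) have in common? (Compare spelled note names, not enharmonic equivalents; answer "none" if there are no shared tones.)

A♭7: Ab C Eb Gb
Ab7(b13): Ab C Eb Gb Fb
Common to both → Ab, C, Eb, Gb.

Ab C Eb Gb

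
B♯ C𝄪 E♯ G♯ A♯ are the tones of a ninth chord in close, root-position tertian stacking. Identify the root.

A♯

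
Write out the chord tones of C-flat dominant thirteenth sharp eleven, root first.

Cb  Eb  Gb  Bbb  Db  F  Ab

C-flat dominant thirteenth sharp eleven: dominant thirteenth sharp eleven on Cb.
Cb — root
Eb — major 3rd
Gb — perfect 5th
Bbb — minor 7th
Db — major 9th
F — augmented 11th
Ab — major 13th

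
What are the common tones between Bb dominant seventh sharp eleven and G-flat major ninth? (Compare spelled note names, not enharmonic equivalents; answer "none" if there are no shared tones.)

Bb dominant seventh sharp eleven: Bb D F Ab E
G-flat major ninth: Gb Bb Db F Ab
Common to both → Bb, F, Ab.

Bb, F, Ab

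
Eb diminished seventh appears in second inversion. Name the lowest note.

Eb diminished seventh = E-flat–G-flat–B-double-flat–D-double-flat. Second inversion → fifth in the bass = B-double-flat.

B-double-flat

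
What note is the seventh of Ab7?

Root of Ab7 = A♭. The 7th is a minor 7th: A♭ up a minor 7th → G♭.

G♭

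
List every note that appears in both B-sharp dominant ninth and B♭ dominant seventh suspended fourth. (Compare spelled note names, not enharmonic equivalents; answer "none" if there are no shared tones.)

B-sharp dominant ninth = B-sharp, D-double-sharp, F-double-sharp, A-sharp, C-double-sharp.
B♭ dominant seventh suspended fourth = B-flat, E-flat, F, A-flat.
Shared: none.

none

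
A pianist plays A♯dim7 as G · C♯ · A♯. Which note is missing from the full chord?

A♯dim7 = A♯, C♯, E, G. The voicing lacks the 5th (diminished 5th), E.

E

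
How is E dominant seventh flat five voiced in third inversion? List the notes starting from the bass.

D E G# Bb

E dominant seventh flat five = E–G#–Bb–D; third inversion → seventh (D) lowest.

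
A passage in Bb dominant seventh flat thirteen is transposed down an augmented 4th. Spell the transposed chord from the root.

An augmented 4th down from B-flat is F-flat, so the new chord is F-flat dominant seventh flat thirteen.
F-flat — root
A-flat — major 3rd
C-flat — perfect 5th
E-double-flat — minor 7th
D-double-flat — minor 13th

F-flat – A-flat – C-flat – E-double-flat – D-double-flat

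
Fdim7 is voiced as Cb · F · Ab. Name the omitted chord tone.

Fdim7 = F, Ab, Cb, Ebb. The voicing lacks the 7th (diminished 7th), Ebb.

Ebb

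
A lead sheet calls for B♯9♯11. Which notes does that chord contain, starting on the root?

B♯9♯11 is a dominant ninth sharp eleven built on B♯.
B♯ — root
D𝄪 — major 3rd
F𝄪 — perfect 5th
A♯ — minor 7th
C𝄪 — major 9th
E𝄪 — augmented 11th

B♯ D𝄪 F𝄪 A♯ C𝄪 E𝄪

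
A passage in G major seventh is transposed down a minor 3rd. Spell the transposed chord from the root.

A minor 3rd down from G is E, so the new chord is E major seventh.
- root: E
- major 3rd: G-sharp
- perfect 5th: B
- major 7th: D-sharp

E, G-sharp, B, D-sharp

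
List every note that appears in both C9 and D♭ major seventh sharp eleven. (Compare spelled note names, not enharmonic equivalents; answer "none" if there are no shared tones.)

C, G

C9: C E G Bb D
D♭ major seventh sharp eleven: Db F Ab C G
Common to both → C, G.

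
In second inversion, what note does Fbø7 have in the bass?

C𝄫

Fbø7 = F♭–A𝄫–C𝄫–E𝄫. Second inversion → fifth in the bass = C𝄫.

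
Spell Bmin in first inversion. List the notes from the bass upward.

D, F#, B

Bmin = B–D–F#; first inversion → third (D) lowest.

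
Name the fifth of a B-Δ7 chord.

F#

Root of B-Δ7 = B. The 5th is a perfect 5th: B up a perfect 5th → F#.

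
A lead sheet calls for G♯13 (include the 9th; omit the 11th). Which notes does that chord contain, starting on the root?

G# B# D# F# A# E#

G♯13 is a dominant thirteenth built on G#.
- root: G#
- major 3rd: B#
- perfect 5th: D#
- minor 7th: F#
- major 9th: A#
- major 13th: E#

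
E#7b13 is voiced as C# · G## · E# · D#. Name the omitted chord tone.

The full E#7b13 chord is E#, G##, B#, D#, C#.
Comparing with the voicing, the perfect 5th (5th) — B# — is absent.

B#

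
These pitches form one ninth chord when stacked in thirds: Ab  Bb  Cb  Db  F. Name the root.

Bb

Stacking in thirds gives Bb – Db – F – Ab – Cb, so Bb is the root — Bb minor seventh flat nine.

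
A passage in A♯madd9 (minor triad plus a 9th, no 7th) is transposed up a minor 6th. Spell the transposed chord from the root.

F♯ A C♯ G♯

A minor 6th up from A♯ is F♯, so the new chord is F♯ minor added-ninth.
root → F♯
3rd (minor 3rd) → A
5th (perfect 5th) → C♯
9th (major 9th) → G♯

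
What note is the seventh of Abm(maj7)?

G

Abm(maj7) is built on Ab; its 7th is a major 7th above the root.
A seventh above A uses the letter G, and the major 7th above Ab is G.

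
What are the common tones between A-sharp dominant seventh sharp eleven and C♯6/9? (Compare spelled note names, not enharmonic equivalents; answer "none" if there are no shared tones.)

A-sharp dominant seventh sharp eleven = A♯, C𝄪, E♯, G♯, D𝄪.
C♯6/9 = C♯, E♯, G♯, A♯, D♯.
Shared: A♯, E♯, G♯.

A♯ – E♯ – G♯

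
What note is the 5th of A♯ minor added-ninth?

Root of A♯ minor added-ninth = A-sharp. The 5th is a perfect 5th: A-sharp up a perfect 5th → E-sharp.

E-sharp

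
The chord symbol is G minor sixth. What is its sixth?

Root of G minor sixth = G. The 6th is a major 6th: G up a major 6th → E.

E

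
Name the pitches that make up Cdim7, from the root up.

Root C, quality diminished seventh:
- root: C
- minor 3rd: Eb
- diminished 5th: Gb
- diminished 7th: Bbb

C – Eb – Gb – Bbb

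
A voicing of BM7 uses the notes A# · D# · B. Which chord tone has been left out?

F#

The full BM7 chord is B, D#, F#, A#.
Comparing with the voicing, the perfect 5th (5th) — F# — is absent.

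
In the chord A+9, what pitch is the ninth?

Root of A+9 = A. The 9th is a major 9th: A up a major 9th → B.

B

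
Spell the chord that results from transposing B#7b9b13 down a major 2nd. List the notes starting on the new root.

A#  C##  E#  G#  B  F#

B# down a major 2nd → A#. New chord: A# dominant seventh flat nine flat thirteen.
A# — root
C## — major 3rd
E# — perfect 5th
G# — minor 7th
B — minor 9th
F# — minor 13th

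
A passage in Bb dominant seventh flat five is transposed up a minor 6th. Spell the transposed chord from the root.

Gb, Bb, Dbb, Fb

Transposed root: Bb → Gb (minor 6th up). So we spell Gb dominant seventh flat five:
Root: Gb
Major 3rd (3rd): Bb
Diminished 5th (5th): Dbb
Minor 7th (7th): Fb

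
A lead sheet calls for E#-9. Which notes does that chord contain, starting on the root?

E♯, G♯, B♯, D♯, F𝄪

E#-9 is a minor ninth built on E♯.
Root: E♯
Minor 3rd (3rd): G♯
Perfect 5th (5th): B♯
Minor 7th (7th): D♯
Major 9th (9th): F𝄪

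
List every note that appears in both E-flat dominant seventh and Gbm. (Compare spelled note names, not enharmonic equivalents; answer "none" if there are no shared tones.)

Db

E-flat dominant seventh = Eb, G, Bb, Db.
Gbm = Gb, Bbb, Db.
Shared: Db.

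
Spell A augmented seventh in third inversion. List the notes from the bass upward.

G, A, C-sharp, E-sharp

In root position, A augmented seventh is A–C-sharp–E-sharp–G.
Third inversion puts the seventh (G) in the bass.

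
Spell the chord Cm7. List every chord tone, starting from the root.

C – E♭ – G – B♭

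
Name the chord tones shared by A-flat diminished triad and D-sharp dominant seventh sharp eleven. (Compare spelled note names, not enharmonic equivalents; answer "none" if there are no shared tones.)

none

A-flat diminished triad: A-flat C-flat E-double-flat
D-sharp dominant seventh sharp eleven: D-sharp F-double-sharp A-sharp C-sharp G-double-sharp
Common to both → none.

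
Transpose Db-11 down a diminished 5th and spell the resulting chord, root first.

G  Bb  D  F  A  C

Transposed root: Db → G (diminished 5th down). So we spell G minor eleventh:
G — root
Bb — minor 3rd
D — perfect 5th
F — minor 7th
A — major 9th
C — perfect 11th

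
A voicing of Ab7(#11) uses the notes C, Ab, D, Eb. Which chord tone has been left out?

Gb

Ab7(#11) = Ab, C, Eb, Gb, D. The voicing lacks the 7th (minor 7th), Gb.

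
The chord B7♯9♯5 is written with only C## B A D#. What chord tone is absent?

The full B7♯9♯5 chord is B, D#, F##, A, C##.
Comparing with the voicing, the augmented 5th (5th) — F## — is absent.

F##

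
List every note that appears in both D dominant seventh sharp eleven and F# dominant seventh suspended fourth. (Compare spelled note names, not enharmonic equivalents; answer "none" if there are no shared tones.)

F-sharp

D dominant seventh sharp eleven = D, F-sharp, A, C, G-sharp.
F# dominant seventh suspended fourth = F-sharp, B, C-sharp, E.
Shared: F-sharp.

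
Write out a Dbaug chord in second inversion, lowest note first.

In root position, Dbaug is Db–F–A.
Second inversion puts the fifth (A) in the bass.

A, Db, F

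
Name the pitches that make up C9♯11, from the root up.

C9♯11: dominant ninth sharp eleven on C.
root → C
3rd (major 3rd) → E
5th (perfect 5th) → G
7th (minor 7th) → Bb
9th (major 9th) → D
11th (augmented 11th) → F#

C, E, G, Bb, D, F#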